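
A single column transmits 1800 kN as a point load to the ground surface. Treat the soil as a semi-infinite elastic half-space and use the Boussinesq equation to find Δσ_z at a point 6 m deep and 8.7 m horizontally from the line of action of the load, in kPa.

Boussinesq vertical stress below a point load on an elastic half-space:
Δσ_z = 3P/(2πz²) · [1 + (r/z)²]^(−5/2)
r/z = 8.7/6 = 1.45; [1+(r/z)²]^(−5/2) = 0.058982.
Δσ_z = 3×1800/(2π×6²) × 0.058982 = 23.873 × 0.058982 = 1.408 kPa

Δσ_z ≈ 1.41 kPa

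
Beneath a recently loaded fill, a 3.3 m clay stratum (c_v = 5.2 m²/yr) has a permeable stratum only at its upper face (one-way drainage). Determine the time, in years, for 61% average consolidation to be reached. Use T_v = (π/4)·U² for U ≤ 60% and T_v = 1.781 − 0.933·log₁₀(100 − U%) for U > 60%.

Drainage path length: H_d = H = 3.3 m (single drainage).
U > 60%: T_v = 1.781 − 0.933·log₁₀(100 − 61) = 0.29654.
t = T_v·H_d²/c_v = 0.29654×3.3²/5.2 = 0.621 years.

t ≈ 0.621 years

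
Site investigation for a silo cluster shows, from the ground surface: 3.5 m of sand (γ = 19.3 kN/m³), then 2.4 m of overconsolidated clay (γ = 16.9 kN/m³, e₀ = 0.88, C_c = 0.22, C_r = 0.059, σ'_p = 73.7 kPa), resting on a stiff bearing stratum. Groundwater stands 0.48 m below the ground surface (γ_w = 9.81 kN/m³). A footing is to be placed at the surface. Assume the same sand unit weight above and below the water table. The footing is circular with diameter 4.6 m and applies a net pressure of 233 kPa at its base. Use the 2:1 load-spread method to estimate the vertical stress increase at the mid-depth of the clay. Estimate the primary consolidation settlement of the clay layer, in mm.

Mid-depth of clay below the ground surface: z = 3.5 + 2.4/2 = 4.7 m.
Total vertical stress at mid-clay: σ_v = 19.3×3.5 + 16.9×1.2 = 87.83 kPa.
Pore pressure: u = 9.81×(4.7 − 0.48) = 41.398 kPa.
Initial effective stress: σ'_0 = σ_v − u = 87.83 − 41.398 = 46.432 kPa.
Stress increase at mid-clay by the 2:1 spreading method:
Δσ ≈ qD²/(D+z)² = 233×4.6²/(4.6+4.7)² = 57.004 kPa
Final effective stress: σ'_f = 46.432 + 57.004 = 103.44 kPa.
σ'_f = 103.44 > σ'_p = 73.7 kPa, so the stress path crosses the preconsolidation pressure — recompression up to σ'_p, then virgin compression beyond:
S_c = H/(1+e₀)·[C_r·log₁₀(σ'_p/σ'_0) + C_c·log₁₀(σ'_f/σ'_p)]
    = 2.4/1.88 × [0.059×log₁₀(73.7/46.432) + 0.22×log₁₀(103.44/73.7)]
    = 1.2766 × [0.011838 + 0.032389] = 0.05646 m

S_c ≈ 56.5 mm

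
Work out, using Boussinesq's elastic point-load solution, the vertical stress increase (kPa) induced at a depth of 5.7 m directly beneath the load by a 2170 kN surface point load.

Δσ_z ≈ 31.9 kPa

Boussinesq vertical stress below a point load on an elastic half-space:
Δσ_z = 3P/(2πz²) · [1 + (r/z)²]^(−5/2)
r/z = 0/5.7 = 0; [1+(r/z)²]^(−5/2) = 1.
Δσ_z = 3×2170/(2π×5.7²) × 1 = 31.89 × 1 = 31.89 kPa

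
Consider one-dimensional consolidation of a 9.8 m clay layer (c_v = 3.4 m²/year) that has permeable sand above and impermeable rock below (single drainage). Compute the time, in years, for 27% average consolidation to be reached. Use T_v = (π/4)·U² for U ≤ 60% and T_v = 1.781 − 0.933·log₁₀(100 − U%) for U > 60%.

Drainage path length: H_d = H = 9.8 m (single drainage).
U ≤ 60%: T_v = (π/4)·U² = (π/4)×0.27² = 0.057256.
t = T_v·H_d²/c_v = 0.057256×9.8²/3.4 = 1.617 years.

t ≈ 1.62 years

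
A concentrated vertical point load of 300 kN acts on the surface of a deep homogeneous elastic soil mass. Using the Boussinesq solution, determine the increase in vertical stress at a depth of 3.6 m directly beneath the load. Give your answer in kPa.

Boussinesq vertical stress below a point load on an elastic half-space:
Δσ_z = 3P/(2πz²) · [1 + (r/z)²]^(−5/2)
r/z = 0/3.6 = 0; [1+(r/z)²]^(−5/2) = 1.
Δσ_z = 3×300/(2π×3.6²) × 1 = 11.052 × 1 = 11.05 kPa

Δσ_z ≈ 11.1 kPa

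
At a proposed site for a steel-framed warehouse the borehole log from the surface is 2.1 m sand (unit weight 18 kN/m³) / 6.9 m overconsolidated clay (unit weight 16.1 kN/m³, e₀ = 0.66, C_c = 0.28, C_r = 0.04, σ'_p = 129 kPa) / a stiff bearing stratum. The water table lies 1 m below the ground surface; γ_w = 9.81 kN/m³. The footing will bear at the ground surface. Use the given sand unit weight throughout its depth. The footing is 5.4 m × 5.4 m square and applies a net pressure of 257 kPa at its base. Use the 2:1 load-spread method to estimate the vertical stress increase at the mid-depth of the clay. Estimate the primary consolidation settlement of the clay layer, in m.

Mid-depth of clay below the ground surface: z = 2.1 + 6.9/2 = 5.55 m.
Total vertical stress at mid-clay: σ_v = 18×2.1 + 16.1×3.45 = 93.345 kPa.
Pore pressure: u = 9.81×(5.55 − 1) = 44.636 kPa.
Initial effective stress: σ'_0 = σ_v − u = 93.345 − 44.636 = 48.709 kPa.
Stress increase at mid-clay by the 2:1 spreading method:
Δσ = qBL/((B+z)(L+z)) = 257×5.4×5.4/((5.4+5.55)(5.4+5.55)) = 62.502 kPa
Final effective stress: σ'_f = 48.709 + 62.502 = 111.21 kPa.
σ'_f = 111.21 ≤ σ'_p = 129 kPa, so the clay remains overconsolidated and only the recompression index applies:
S_c = C_r·H/(1+e₀)·log₁₀(σ'_f/σ'_0) = 0.04×6.9/1.66×log₁₀(111.21/48.709)
    = 0.16626 × 0.35853 = 0.05961 m

S_c ≈ 0.0596 m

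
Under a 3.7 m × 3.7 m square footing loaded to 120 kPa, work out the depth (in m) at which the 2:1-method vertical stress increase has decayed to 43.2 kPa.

z ≈ 2.47 m

2:1 spreading — at depth z the loaded area has grown by z in each plan dimension:
qB²/(B+z)² = Δσ_z ⇒ z = B(√(q/Δσ_z) − 1) = 3.7×(√(120/43.2) − 1) = 2.467 m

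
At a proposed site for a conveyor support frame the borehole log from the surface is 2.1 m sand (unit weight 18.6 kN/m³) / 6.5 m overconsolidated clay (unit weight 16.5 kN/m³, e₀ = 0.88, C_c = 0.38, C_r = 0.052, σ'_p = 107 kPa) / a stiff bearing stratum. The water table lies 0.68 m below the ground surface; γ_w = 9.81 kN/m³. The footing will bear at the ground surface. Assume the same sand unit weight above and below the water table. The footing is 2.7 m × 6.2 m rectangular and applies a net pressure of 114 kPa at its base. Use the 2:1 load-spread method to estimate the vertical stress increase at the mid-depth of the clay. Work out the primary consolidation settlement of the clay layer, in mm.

S_c ≈ 28.4 mm

Mid-depth of clay below the ground surface: z = 2.1 + 6.5/2 = 5.35 m.
Total vertical stress at mid-clay: σ_v = 18.6×2.1 + 16.5×3.25 = 92.685 kPa.
Pore pressure: u = 9.81×(5.35 − 0.68) = 45.813 kPa.
Initial effective stress: σ'_0 = σ_v − u = 92.685 − 45.813 = 46.872 kPa.
Stress increase at mid-clay by the 2:1 spreading method:
Δσ = qBL/((B+z)(L+z)) = 114×2.7×6.2/((2.7+5.35)(6.2+5.35)) = 20.525 kPa
Final effective stress: σ'_f = 46.872 + 20.525 = 67.397 kPa.
σ'_f = 67.397 ≤ σ'_p = 107 kPa, so the clay remains overconsolidated and only the recompression index applies:
S_c = C_r·H/(1+e₀)·log₁₀(σ'_f/σ'_0) = 0.052×6.5/1.88×log₁₀(67.397/46.872)
    = 0.17978 × 0.15773 = 0.02836 m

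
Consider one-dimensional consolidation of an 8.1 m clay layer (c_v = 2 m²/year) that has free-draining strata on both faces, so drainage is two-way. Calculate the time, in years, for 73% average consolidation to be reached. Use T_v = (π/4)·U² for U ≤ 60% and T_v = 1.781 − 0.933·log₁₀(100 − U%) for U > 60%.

t ≈ 3.65 years

Drainage path length: H_d = H/2 = 4.05 m (double drainage).
U > 60%: T_v = 1.781 − 0.933·log₁₀(100 − 73) = 0.44554.
t = T_v·H_d²/c_v = 0.44554×4.05²/2 = 3.654 years.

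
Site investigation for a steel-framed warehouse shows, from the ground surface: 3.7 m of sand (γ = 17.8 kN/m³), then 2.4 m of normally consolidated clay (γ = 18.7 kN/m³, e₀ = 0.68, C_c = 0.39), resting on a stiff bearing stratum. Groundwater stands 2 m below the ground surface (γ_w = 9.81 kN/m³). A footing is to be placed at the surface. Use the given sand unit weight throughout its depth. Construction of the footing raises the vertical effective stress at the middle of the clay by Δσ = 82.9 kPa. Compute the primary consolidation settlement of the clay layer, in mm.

Mid-depth of clay below the ground surface: z = 3.7 + 2.4/2 = 4.9 m.
Total vertical stress at mid-clay: σ_v = 17.8×3.7 + 18.7×1.2 = 88.3 kPa.
Pore pressure: u = 9.81×(4.9 − 2) = 28.449 kPa.
Initial effective stress: σ'_0 = σ_v − u = 88.3 − 28.449 = 59.851 kPa.
Final effective stress: σ'_f = σ'_0 + Δσ = 59.851 + 82.9 = 142.75 kPa.
Normally consolidated clay, so the full stress increment lies on the virgin compression line:
S_c = C_c·H/(1+e₀)·log₁₀(σ'_f/σ'_0) = 0.39×2.4/(1+0.68)×log₁₀(142.75/59.851)
    = 0.55714 × 0.3775 = 0.2103 m

S_c ≈ 210 mm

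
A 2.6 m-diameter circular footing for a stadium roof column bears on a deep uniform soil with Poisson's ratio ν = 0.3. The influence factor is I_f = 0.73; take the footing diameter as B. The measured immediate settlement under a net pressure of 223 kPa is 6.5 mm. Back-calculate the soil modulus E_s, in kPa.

S_e = q·B·(1−ν²)/E_s · I_f  ⇒  E_s = q·B·(1−ν²)·I_f / S_e.
E_s = 223 × 2.6 × 0.91 × 0.73 / 0.0065 = 59260 kPa

E_s ≈ 59300 kPa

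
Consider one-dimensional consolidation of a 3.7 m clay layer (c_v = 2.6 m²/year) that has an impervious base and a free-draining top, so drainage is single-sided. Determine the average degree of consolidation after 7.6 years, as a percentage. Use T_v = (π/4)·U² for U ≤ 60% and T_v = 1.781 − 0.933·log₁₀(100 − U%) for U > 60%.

U ≈ 97.7 %

Drainage path length: H_d = H = 3.7 m (single drainage).
T_v = c_v·t/H_d² = 2.6×7.6/3.7² = 1.4434.
T_v = 1.4434 corresponds to the U > 60% branch:
U = 1 − 10^((1.781 − T_v)/0.933)/100 = 0.977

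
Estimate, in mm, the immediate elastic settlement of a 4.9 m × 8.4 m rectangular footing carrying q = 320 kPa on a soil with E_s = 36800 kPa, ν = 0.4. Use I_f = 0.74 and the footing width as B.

Immediate (elastic) settlement: S_e = q·B·(1−ν²)/E_s · I_f.
S_e = 320 × 4.9 × (1 − 0.4²) / 36800 × 0.74
    = 320 × 4.9 × 0.84 / 36800 × 0.74
    = 0.02649 m = 26.49 mm

S_e ≈ 26.5 mm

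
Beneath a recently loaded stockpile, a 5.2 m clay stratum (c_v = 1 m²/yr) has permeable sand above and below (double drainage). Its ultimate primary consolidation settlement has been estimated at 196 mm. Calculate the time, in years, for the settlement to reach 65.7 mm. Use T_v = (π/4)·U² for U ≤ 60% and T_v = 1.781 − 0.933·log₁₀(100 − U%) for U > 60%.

t ≈ 0.597 years

Drainage path length: H_d = H/2 = 2.6 m (double drainage).
U = S(t)/S_ult = 65.7/196 = 0.3352.
U ≤ 60%: T_v = (π/4)·U² = (π/4)×0.3352² = 0.088249.
t = T_v·H_d²/c_v = 0.088249×2.6²/1 = 0.5966 years.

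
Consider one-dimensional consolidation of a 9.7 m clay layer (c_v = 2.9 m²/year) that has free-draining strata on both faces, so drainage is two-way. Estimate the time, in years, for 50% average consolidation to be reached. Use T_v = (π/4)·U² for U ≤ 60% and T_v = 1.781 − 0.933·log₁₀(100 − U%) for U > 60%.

t ≈ 1.59 years

Drainage path length: H_d = H/2 = 4.85 m (double drainage).
U ≤ 60%: T_v = (π/4)·U² = (π/4)×0.5² = 0.19635.
t = T_v·H_d²/c_v = 0.19635×4.85²/2.9 = 1.593 years.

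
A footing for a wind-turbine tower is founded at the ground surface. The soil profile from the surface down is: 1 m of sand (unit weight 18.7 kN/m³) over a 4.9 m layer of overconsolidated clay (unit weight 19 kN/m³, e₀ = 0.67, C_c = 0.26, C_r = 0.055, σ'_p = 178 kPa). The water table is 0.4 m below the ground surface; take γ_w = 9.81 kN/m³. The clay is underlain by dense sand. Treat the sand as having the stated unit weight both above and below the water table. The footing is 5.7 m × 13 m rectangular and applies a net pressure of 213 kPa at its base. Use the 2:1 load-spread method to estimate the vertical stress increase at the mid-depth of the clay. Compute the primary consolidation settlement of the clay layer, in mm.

Mid-depth of clay below the ground surface: z = 1 + 4.9/2 = 3.45 m.
Total vertical stress at mid-clay: σ_v = 18.7×1 + 19×2.45 = 65.25 kPa.
Pore pressure: u = 9.81×(3.45 − 0.4) = 29.921 kPa.
Initial effective stress: σ'_0 = σ_v − u = 65.25 − 29.921 = 35.329 kPa.
Stress increase at mid-clay by the 2:1 spreading method:
Δσ = qBL/((B+z)(L+z)) = 213×5.7×13/((5.7+3.45)(13+3.45)) = 104.86 kPa
Final effective stress: σ'_f = 35.329 + 104.86 = 140.19 kPa.
σ'_f = 140.19 ≤ σ'_p = 178 kPa, so the clay remains overconsolidated and only the recompression index applies:
S_c = C_r·H/(1+e₀)·log₁₀(σ'_f/σ'_0) = 0.055×4.9/1.67×log₁₀(140.19/35.329)
    = 0.16138 × 0.59859 = 0.0966 m

S_c ≈ 96.6 mm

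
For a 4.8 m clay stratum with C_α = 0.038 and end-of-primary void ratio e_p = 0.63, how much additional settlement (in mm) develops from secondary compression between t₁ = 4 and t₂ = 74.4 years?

Secondary compression: S_s = C_α·H/(1+e_p)·log₁₀(t₂/t₁)
S_s = 0.038×4.8/(1+0.63)×log₁₀(74.4/4)
    = 0.1119 × 1.27 = 0.1421 m

S_s ≈ 142 mm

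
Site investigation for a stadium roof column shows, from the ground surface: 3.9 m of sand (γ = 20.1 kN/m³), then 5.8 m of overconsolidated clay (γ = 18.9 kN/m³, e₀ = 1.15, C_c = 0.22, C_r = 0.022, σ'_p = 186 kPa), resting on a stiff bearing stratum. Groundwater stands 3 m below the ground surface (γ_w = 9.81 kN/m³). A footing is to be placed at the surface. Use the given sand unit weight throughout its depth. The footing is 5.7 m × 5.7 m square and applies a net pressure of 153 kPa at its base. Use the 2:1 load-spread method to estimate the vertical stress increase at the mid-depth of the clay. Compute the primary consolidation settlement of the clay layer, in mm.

Mid-depth of clay below the ground surface: z = 3.9 + 5.8/2 = 6.8 m.
Total vertical stress at mid-clay: σ_v = 20.1×3.9 + 18.9×2.9 = 133.2 kPa.
Pore pressure: u = 9.81×(6.8 − 3) = 37.278 kPa.
Initial effective stress: σ'_0 = σ_v − u = 133.2 − 37.278 = 95.922 kPa.
Stress increase at mid-clay by the 2:1 spreading method:
Δσ = qBL/((B+z)(L+z)) = 153×5.7×5.7/((5.7+6.8)(5.7+6.8)) = 31.814 kPa
Final effective stress: σ'_f = 95.922 + 31.814 = 127.74 kPa.
σ'_f = 127.74 ≤ σ'_p = 186 kPa, so the clay remains overconsolidated and only the recompression index applies:
S_c = C_r·H/(1+e₀)·log₁₀(σ'_f/σ'_0) = 0.022×5.8/2.15×log₁₀(127.74/95.922)
    = 0.059349 × 0.12441 = 0.007384 m

S_c ≈ 7.38 mm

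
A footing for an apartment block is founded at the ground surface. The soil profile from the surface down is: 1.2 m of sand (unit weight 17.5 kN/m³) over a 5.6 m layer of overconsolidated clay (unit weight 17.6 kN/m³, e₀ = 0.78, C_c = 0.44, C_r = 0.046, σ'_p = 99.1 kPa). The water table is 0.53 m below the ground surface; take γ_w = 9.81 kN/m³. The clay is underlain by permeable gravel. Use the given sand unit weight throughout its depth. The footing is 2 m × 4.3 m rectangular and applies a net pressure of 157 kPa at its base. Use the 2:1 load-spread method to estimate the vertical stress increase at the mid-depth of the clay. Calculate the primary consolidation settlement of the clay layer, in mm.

Mid-depth of clay below the ground surface: z = 1.2 + 5.6/2 = 4 m.
Total vertical stress at mid-clay: σ_v = 17.5×1.2 + 17.6×2.8 = 70.28 kPa.
Pore pressure: u = 9.81×(4 − 0.53) = 34.041 kPa.
Initial effective stress: σ'_0 = σ_v − u = 70.28 − 34.041 = 36.239 kPa.
Stress increase at mid-clay by the 2:1 spreading method:
Δσ = qBL/((B+z)(L+z)) = 157×2×4.3/((2+4)(4.3+4)) = 27.112 kPa
Final effective stress: σ'_f = 36.239 + 27.112 = 63.351 kPa.
σ'_f = 63.351 ≤ σ'_p = 99.1 kPa, so the clay remains overconsolidated and only the recompression index applies:
S_c = C_r·H/(1+e₀)·log₁₀(σ'_f/σ'_0) = 0.046×5.6/1.78×log₁₀(63.351/36.239)
    = 0.14472 × 0.24258 = 0.03511 m

S_c ≈ 35.1 mm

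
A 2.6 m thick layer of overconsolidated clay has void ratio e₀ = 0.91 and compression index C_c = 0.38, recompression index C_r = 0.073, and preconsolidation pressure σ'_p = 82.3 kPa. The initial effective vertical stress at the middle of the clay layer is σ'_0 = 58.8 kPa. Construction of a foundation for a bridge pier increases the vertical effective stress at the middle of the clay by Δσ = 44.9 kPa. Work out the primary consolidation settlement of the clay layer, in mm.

Final effective stress: σ'_f = 58.8 + 44.9 = 103.7 kPa.
σ'_f = 103.7 > σ'_p = 82.3 kPa, so the stress path crosses the preconsolidation pressure — recompression up to σ'_p, then virgin compression beyond:
S_c = H/(1+e₀)·[C_r·log₁₀(σ'_p/σ'_0) + C_c·log₁₀(σ'_f/σ'_p)]
    = 2.6/1.91 × [0.073×log₁₀(82.3/58.8) + 0.38×log₁₀(103.7/82.3)]
    = 1.3613 × [0.01066 + 0.038144] = 0.06644 m

S_c ≈ 66.4 mm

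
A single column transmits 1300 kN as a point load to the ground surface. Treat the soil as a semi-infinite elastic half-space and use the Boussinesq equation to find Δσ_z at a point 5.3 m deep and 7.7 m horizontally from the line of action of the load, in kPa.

Δσ_z ≈ 1.29 kPa

Boussinesq vertical stress below a point load on an elastic half-space:
Δσ_z = 3P/(2πz²) · [1 + (r/z)²]^(−5/2)
r/z = 7.7/5.3 = 1.4528; [1+(r/z)²]^(−5/2) = 0.058593.
Δσ_z = 3×1300/(2π×5.3²) × 0.058593 = 22.097 × 0.058593 = 1.295 kPa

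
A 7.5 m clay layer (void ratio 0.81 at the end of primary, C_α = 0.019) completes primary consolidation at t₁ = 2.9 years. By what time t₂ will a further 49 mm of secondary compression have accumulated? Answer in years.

S_s = C_α·H/(1+e_p)·log₁₀(t₂/t₁) ⇒ log₁₀(t₂/t₁) = S_s·(1+e_p)/(C_α·H).
log₁₀(t₂/t₁) = 0.049 × (1+0.81) / (0.019×7.5) = 0.6224
t₂ = t₁ × 10^0.6224 = 2.9 × 4.192 = 12.16 years

t₂ ≈ 12.2 years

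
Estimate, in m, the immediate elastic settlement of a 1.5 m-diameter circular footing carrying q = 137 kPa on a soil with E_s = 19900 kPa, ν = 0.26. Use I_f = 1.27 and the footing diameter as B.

S_e ≈ 0.0122 m

Immediate (elastic) settlement: S_e = q·B·(1−ν²)/E_s · I_f.
S_e = 137 × 1.5 × (1 − 0.26²) / 19900 × 1.27
    = 137 × 1.5 × 0.9324 / 19900 × 1.27
    = 0.01223 m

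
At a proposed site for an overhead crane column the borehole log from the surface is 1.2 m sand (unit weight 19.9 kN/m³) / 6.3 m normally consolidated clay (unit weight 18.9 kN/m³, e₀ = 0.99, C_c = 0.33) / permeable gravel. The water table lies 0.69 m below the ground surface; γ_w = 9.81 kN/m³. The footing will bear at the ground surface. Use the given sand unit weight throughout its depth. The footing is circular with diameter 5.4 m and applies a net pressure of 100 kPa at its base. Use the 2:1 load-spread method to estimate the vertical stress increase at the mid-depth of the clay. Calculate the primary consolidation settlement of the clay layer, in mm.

S_c ≈ 226 mm

Mid-depth of clay below the ground surface: z = 1.2 + 6.3/2 = 4.35 m.
Total vertical stress at mid-clay: σ_v = 19.9×1.2 + 18.9×3.15 = 83.415 kPa.
Pore pressure: u = 9.81×(4.35 − 0.69) = 35.905 kPa.
Initial effective stress: σ'_0 = σ_v − u = 83.415 − 35.905 = 47.51 kPa.
Stress increase at mid-clay by the 2:1 spreading method:
Δσ ≈ qD²/(D+z)² = 100×5.4²/(5.4+4.35)² = 30.675 kPa
Final effective stress: σ'_f = σ'_0 + Δσ = 47.51 + 30.675 = 78.185 kPa.
Normally consolidated clay, so the full stress increment lies on the virgin compression line:
S_c = C_c·H/(1+e₀)·log₁₀(σ'_f/σ'_0) = 0.33×6.3/(1+0.99)×log₁₀(78.185/47.51)
    = 1.0447 × 0.21634 = 0.226 m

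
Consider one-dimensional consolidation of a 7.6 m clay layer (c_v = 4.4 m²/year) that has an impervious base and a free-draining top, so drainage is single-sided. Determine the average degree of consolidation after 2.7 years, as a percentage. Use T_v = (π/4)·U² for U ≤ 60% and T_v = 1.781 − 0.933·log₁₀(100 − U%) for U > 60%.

U ≈ 51.2 %

Drainage path length: H_d = H = 7.6 m (single drainage).
T_v = c_v·t/H_d² = 4.4×2.7/7.6² = 0.20568.
T_v = 0.20568 corresponds to the U ≤ 60% branch:
U = √(4T_v/π) = 0.5117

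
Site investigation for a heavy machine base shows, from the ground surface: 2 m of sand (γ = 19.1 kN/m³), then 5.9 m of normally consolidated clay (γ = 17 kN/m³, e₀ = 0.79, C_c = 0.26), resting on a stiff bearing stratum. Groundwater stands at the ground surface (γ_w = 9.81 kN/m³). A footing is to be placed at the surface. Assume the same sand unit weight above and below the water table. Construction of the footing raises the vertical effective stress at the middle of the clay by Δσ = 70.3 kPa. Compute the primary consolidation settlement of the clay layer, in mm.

Mid-depth of clay below the ground surface: z = 2 + 5.9/2 = 4.95 m.
Total vertical stress at mid-clay: σ_v = 19.1×2 + 17×2.95 = 88.35 kPa.
Pore pressure: u = 9.81×(4.95 − 0) = 48.56 kPa.
Initial effective stress: σ'_0 = σ_v − u = 88.35 − 48.56 = 39.79 kPa.
Final effective stress: σ'_f = σ'_0 + Δσ = 39.79 + 70.3 = 110.09 kPa.
Normally consolidated clay, so the full stress increment lies on the virgin compression line:
S_c = C_c·H/(1+e₀)·log₁₀(σ'_f/σ'_0) = 0.26×5.9/(1+0.79)×log₁₀(110.09/39.79)
    = 0.85698 × 0.44197 = 0.3788 m

S_c ≈ 379 mm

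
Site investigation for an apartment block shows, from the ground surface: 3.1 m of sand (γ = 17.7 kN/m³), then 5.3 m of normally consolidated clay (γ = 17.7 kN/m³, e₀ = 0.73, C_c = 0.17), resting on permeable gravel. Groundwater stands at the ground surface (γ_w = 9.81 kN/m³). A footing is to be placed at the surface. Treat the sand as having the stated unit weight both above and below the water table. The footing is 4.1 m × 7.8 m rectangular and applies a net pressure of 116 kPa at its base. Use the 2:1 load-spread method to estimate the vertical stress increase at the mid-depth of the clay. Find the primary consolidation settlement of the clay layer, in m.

Mid-depth of clay below the ground surface: z = 3.1 + 5.3/2 = 5.75 m.
Total vertical stress at mid-clay: σ_v = 17.7×3.1 + 17.7×2.65 = 101.77 kPa.
Pore pressure: u = 9.81×(5.75 − 0) = 56.408 kPa.
Initial effective stress: σ'_0 = σ_v − u = 101.77 − 56.408 = 45.362 kPa.
Stress increase at mid-clay by the 2:1 spreading method:
Δσ = qBL/((B+z)(L+z)) = 116×4.1×7.8/((4.1+5.75)(7.8+5.75)) = 27.795 kPa
Final effective stress: σ'_f = σ'_0 + Δσ = 45.362 + 27.795 = 73.157 kPa.
Normally consolidated clay, so the full stress increment lies on the virgin compression line:
S_c = C_c·H/(1+e₀)·log₁₀(σ'_f/σ'_0) = 0.17×5.3/(1+0.73)×log₁₀(73.157/45.362)
    = 0.52081 × 0.20756 = 0.1081 m

S_c ≈ 0.108 m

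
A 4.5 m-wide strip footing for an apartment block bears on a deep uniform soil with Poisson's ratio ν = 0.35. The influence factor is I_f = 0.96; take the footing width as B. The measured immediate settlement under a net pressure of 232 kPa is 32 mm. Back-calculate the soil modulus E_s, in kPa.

S_e = q·B·(1−ν²)/E_s · I_f  ⇒  E_s = q·B·(1−ν²)·I_f / S_e.
E_s = 232 × 4.5 × 0.8775 × 0.96 / 0.032 = 27480 kPa

E_s ≈ 27500 kPa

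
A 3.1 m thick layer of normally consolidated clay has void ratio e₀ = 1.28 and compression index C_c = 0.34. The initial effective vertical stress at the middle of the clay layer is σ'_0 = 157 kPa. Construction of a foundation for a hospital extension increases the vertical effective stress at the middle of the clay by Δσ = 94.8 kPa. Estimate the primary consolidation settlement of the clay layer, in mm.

Final effective stress: σ'_f = σ'_0 + Δσ = 157 + 94.8 = 251.8 kPa.
Normally consolidated clay, so the full stress increment lies on the virgin compression line:
S_c = C_c·H/(1+e₀)·log₁₀(σ'_f/σ'_0) = 0.34×3.1/(1+1.28)×log₁₀(251.8/157)
    = 0.46228 × 0.20516 = 0.09484 m

S_c ≈ 94.8 mm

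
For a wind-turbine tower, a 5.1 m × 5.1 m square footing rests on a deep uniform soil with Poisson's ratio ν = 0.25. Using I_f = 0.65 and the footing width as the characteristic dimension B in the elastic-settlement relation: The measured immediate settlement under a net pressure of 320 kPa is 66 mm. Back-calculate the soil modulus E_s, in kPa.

S_e = q·B·(1−ν²)/E_s · I_f  ⇒  E_s = q·B·(1−ν²)·I_f / S_e.
E_s = 320 × 5.1 × 0.9375 × 0.65 / 0.066 = 15070 kPa

E_s ≈ 15100 kPa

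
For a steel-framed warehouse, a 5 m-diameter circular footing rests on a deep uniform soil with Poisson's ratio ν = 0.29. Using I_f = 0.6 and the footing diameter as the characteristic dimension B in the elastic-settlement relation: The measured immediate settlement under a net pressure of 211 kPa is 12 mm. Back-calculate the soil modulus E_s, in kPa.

S_e = q·B·(1−ν²)/E_s · I_f  ⇒  E_s = q·B·(1−ν²)·I_f / S_e.
E_s = 211 × 5 × 0.9159 × 0.6 / 0.012 = 48310 kPa

E_s ≈ 48300 kPa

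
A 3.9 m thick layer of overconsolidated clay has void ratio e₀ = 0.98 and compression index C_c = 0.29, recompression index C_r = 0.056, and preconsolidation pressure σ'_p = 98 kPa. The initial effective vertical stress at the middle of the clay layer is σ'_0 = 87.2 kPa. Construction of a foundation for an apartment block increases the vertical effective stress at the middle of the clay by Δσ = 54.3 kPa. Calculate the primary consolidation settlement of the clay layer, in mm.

Final effective stress: σ'_f = 87.2 + 54.3 = 141.5 kPa.
σ'_f = 141.5 > σ'_p = 98 kPa, so the stress path crosses the preconsolidation pressure — recompression up to σ'_p, then virgin compression beyond:
S_c = H/(1+e₀)·[C_r·log₁₀(σ'_p/σ'_0) + C_c·log₁₀(σ'_f/σ'_p)]
    = 3.9/1.98 × [0.056×log₁₀(98/87.2) + 0.29×log₁₀(141.5/98)]
    = 1.9697 × [0.0028397 + 0.046264] = 0.09672 m

S_c ≈ 96.7 mm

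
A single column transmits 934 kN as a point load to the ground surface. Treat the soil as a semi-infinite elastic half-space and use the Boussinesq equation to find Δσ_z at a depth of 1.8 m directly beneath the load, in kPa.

Δσ_z ≈ 138 kPa

Boussinesq vertical stress below a point load on an elastic half-space:
Δσ_z = 3P/(2πz²) · [1 + (r/z)²]^(−5/2)
r/z = 0/1.8 = 0; [1+(r/z)²]^(−5/2) = 1.
Δσ_z = 3×934/(2π×1.8²) × 1 = 137.64 × 1 = 137.6 kPa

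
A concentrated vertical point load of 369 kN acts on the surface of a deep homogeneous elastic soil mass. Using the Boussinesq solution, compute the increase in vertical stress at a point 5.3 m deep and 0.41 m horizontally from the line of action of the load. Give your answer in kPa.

Δσ_z ≈ 6.18 kPa

Boussinesq vertical stress below a point load on an elastic half-space:
Δσ_z = 3P/(2πz²) · [1 + (r/z)²]^(−5/2)
r/z = 0.41/5.3 = 0.077358; [1+(r/z)²]^(−5/2) = 0.98519.
Δσ_z = 3×369/(2π×5.3²) × 0.98519 = 6.2721 × 0.98519 = 6.179 kPa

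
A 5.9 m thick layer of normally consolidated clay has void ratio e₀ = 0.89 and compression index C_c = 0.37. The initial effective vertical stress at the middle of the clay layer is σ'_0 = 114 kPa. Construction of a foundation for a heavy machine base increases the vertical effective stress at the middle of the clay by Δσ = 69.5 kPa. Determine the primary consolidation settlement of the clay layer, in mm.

S_c ≈ 239 mm

Final effective stress: σ'_f = σ'_0 + Δσ = 114 + 69.5 = 183.5 kPa.
Normally consolidated clay, so the full stress increment lies on the virgin compression line:
S_c = C_c·H/(1+e₀)·log₁₀(σ'_f/σ'_0) = 0.37×5.9/(1+0.89)×log₁₀(183.5/114)
    = 1.155 × 0.20673 = 0.2388 m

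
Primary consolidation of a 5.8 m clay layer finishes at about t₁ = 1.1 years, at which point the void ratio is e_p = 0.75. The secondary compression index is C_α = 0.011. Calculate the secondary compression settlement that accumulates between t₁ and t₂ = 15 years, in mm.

Secondary compression: S_s = C_α·H/(1+e_p)·log₁₀(t₂/t₁)
S_s = 0.011×5.8/(1+0.75)×log₁₀(15/1.1)
    = 0.03646 × 1.135 = 0.04137 m

S_s ≈ 41.4 mm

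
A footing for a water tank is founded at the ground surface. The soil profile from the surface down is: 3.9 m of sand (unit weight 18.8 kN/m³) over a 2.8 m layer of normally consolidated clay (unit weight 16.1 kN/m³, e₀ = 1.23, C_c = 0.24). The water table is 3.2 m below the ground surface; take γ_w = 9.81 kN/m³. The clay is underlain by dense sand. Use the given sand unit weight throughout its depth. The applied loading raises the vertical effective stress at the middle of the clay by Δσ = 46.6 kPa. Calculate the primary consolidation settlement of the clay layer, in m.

Mid-depth of clay below the ground surface: z = 3.9 + 2.8/2 = 5.3 m.
Total vertical stress at mid-clay: σ_v = 18.8×3.9 + 16.1×1.4 = 95.86 kPa.
Pore pressure: u = 9.81×(5.3 − 3.2) = 20.601 kPa.
Initial effective stress: σ'_0 = σ_v − u = 95.86 − 20.601 = 75.259 kPa.
Final effective stress: σ'_f = σ'_0 + Δσ = 75.259 + 46.6 = 121.86 kPa.
Normally consolidated clay, so the full stress increment lies on the virgin compression line:
S_c = C_c·H/(1+e₀)·log₁₀(σ'_f/σ'_0) = 0.24×2.8/(1+1.23)×log₁₀(121.86/75.259)
    = 0.30135 × 0.2093 = 0.06307 m

S_c ≈ 0.0631 m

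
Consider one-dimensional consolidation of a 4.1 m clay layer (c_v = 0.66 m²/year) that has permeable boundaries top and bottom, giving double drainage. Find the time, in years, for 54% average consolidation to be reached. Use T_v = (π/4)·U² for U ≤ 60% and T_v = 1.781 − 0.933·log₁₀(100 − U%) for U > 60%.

Drainage path length: H_d = H/2 = 2.05 m (double drainage).
U ≤ 60%: T_v = (π/4)·U² = (π/4)×0.54² = 0.22902.
t = T_v·H_d²/c_v = 0.22902×2.05²/0.66 = 1.458 years.

t ≈ 1.46 years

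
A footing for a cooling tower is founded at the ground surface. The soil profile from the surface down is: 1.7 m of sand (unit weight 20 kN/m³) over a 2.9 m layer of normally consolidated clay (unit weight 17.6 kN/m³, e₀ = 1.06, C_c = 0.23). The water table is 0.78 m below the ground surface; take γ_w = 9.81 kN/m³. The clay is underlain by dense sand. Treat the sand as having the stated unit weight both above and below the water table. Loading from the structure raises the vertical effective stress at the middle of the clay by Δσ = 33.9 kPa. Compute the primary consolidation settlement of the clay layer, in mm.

S_c ≈ 92.8 mm

Mid-depth of clay below the ground surface: z = 1.7 + 2.9/2 = 3.15 m.
Total vertical stress at mid-clay: σ_v = 20×1.7 + 17.6×1.45 = 59.52 kPa.
Pore pressure: u = 9.81×(3.15 − 0.78) = 23.25 kPa.
Initial effective stress: σ'_0 = σ_v − u = 59.52 − 23.25 = 36.27 kPa.
Final effective stress: σ'_f = σ'_0 + Δσ = 36.27 + 33.9 = 70.17 kPa.
Normally consolidated clay, so the full stress increment lies on the virgin compression line:
S_c = C_c·H/(1+e₀)·log₁₀(σ'_f/σ'_0) = 0.23×2.9/(1+1.06)×log₁₀(70.17/36.27)
    = 0.32379 × 0.2866 = 0.0928 m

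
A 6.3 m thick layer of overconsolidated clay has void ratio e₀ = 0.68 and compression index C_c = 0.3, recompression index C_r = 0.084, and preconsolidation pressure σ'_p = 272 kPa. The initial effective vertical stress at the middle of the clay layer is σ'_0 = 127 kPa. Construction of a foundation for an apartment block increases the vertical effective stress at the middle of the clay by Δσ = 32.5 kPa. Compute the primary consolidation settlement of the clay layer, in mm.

S_c ≈ 31.2 mm

Final effective stress: σ'_f = 127 + 32.5 = 159.5 kPa.
σ'_f = 159.5 ≤ σ'_p = 272 kPa, so the clay remains overconsolidated and only the recompression index applies:
S_c = C_r·H/(1+e₀)·log₁₀(σ'_f/σ'_0) = 0.084×6.3/1.68×log₁₀(159.5/127)
    = 0.315 × 0.098957 = 0.03117 m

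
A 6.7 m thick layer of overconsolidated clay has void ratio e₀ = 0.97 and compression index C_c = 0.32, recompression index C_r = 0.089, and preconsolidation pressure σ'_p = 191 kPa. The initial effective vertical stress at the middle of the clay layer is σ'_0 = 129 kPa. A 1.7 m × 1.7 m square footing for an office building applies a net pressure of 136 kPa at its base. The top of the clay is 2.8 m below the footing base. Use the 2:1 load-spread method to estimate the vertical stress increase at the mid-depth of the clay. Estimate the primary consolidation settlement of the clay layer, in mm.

Mid-depth of clay below the footing base: z = 2.8 + 6.7/2 = 6.15 m.
Stress increase at mid-clay by the 2:1 spreading method:
Δσ = qBL/((B+z)(L+z)) = 136×1.7×1.7/((1.7+6.15)(1.7+6.15)) = 6.3782 kPa
Final effective stress: σ'_f = 129 + 6.3782 = 135.38 kPa.
σ'_f = 135.38 ≤ σ'_p = 191 kPa, so the clay remains overconsolidated and only the recompression index applies:
S_c = C_r·H/(1+e₀)·log₁₀(σ'_f/σ'_0) = 0.089×6.7/1.97×log₁₀(135.38/129)
    = 0.30269 × 0.020965 = 0.006346 m

S_c ≈ 6.35 mm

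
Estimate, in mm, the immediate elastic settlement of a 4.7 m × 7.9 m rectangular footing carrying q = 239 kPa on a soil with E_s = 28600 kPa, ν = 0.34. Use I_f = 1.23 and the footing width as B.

Immediate (elastic) settlement: S_e = q·B·(1−ν²)/E_s · I_f.
S_e = 239 × 4.7 × (1 − 0.34²) / 28600 × 1.23
    = 239 × 4.7 × 0.8844 / 28600 × 1.23
    = 0.04273 m = 42.73 mm

S_e ≈ 42.7 mm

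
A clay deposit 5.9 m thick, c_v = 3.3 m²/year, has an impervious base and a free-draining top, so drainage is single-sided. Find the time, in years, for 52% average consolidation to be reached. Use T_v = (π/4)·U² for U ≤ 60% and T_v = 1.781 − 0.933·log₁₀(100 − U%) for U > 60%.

Drainage path length: H_d = H = 5.9 m (single drainage).
U ≤ 60%: T_v = (π/4)·U² = (π/4)×0.52² = 0.21237.
t = T_v·H_d²/c_v = 0.21237×5.9²/3.3 = 2.24 years.

t ≈ 2.24 years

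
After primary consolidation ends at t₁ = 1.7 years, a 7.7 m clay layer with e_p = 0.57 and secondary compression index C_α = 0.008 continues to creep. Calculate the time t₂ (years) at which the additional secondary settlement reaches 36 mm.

S_s = C_α·H/(1+e_p)·log₁₀(t₂/t₁) ⇒ log₁₀(t₂/t₁) = S_s·(1+e_p)/(C_α·H).
log₁₀(t₂/t₁) = 0.036 × (1+0.57) / (0.008×7.7) = 0.9175
t₂ = t₁ × 10^0.9175 = 1.7 × 8.271 = 14.06 years

t₂ ≈ 14.1 years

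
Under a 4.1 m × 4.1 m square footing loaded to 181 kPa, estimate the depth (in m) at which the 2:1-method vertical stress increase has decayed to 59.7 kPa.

2:1 spreading — at depth z the loaded area has grown by z in each plan dimension:
qB²/(B+z)² = Δσ_z ⇒ z = B(√(q/Δσ_z) − 1) = 4.1×(√(181/59.7) − 1) = 3.039 m

z ≈ 3.04 m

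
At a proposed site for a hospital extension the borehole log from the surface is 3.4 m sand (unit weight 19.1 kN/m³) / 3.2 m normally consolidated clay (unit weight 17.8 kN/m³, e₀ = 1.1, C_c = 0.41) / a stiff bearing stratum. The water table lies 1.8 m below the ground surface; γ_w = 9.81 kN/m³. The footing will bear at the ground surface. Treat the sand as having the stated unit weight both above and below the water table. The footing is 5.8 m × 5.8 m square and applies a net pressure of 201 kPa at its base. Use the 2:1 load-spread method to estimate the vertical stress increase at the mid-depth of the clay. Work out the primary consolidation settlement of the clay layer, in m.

Mid-depth of clay below the ground surface: z = 3.4 + 3.2/2 = 5 m.
Total vertical stress at mid-clay: σ_v = 19.1×3.4 + 17.8×1.6 = 93.42 kPa.
Pore pressure: u = 9.81×(5 − 1.8) = 31.392 kPa.
Initial effective stress: σ'_0 = σ_v − u = 93.42 − 31.392 = 62.028 kPa.
Stress increase at mid-clay by the 2:1 spreading method:
Δσ = qBL/((B+z)(L+z)) = 201×5.8×5.8/((5.8+5)(5.8+5)) = 57.97 kPa
Final effective stress: σ'_f = σ'_0 + Δσ = 62.028 + 57.97 = 120 kPa.
Normally consolidated clay, so the full stress increment lies on the virgin compression line:
S_c = C_c·H/(1+e₀)·log₁₀(σ'_f/σ'_0) = 0.41×3.2/(1+1.1)×log₁₀(120/62.028)
    = 0.62476 × 0.28659 = 0.179 m

S_c ≈ 0.179 m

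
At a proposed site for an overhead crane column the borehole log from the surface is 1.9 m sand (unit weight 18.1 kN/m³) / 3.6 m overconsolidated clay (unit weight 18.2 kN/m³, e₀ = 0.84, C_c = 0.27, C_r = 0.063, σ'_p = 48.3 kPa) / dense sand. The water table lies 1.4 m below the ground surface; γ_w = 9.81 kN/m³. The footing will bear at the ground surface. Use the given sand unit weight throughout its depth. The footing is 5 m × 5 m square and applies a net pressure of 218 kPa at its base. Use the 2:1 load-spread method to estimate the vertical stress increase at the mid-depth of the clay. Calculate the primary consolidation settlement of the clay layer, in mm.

Mid-depth of clay below the ground surface: z = 1.9 + 3.6/2 = 3.7 m.
Total vertical stress at mid-clay: σ_v = 18.1×1.9 + 18.2×1.8 = 67.15 kPa.
Pore pressure: u = 9.81×(3.7 − 1.4) = 22.563 kPa.
Initial effective stress: σ'_0 = σ_v − u = 67.15 − 22.563 = 44.587 kPa.
Stress increase at mid-clay by the 2:1 spreading method:
Δσ = qBL/((B+z)(L+z)) = 218×5×5/((5+3.7)(5+3.7)) = 72.004 kPa
Final effective stress: σ'_f = 44.587 + 72.004 = 116.59 kPa.
σ'_f = 116.59 > σ'_p = 48.3 kPa, so the stress path crosses the preconsolidation pressure — recompression up to σ'_p, then virgin compression beyond:
S_c = H/(1+e₀)·[C_r·log₁₀(σ'_p/σ'_0) + C_c·log₁₀(σ'_f/σ'_p)]
    = 3.6/1.84 × [0.063×log₁₀(48.3/44.587) + 0.27×log₁₀(116.59/48.3)]
    = 1.9565 × [0.0021885 + 0.10333] = 0.2064 m

S_c ≈ 206 mm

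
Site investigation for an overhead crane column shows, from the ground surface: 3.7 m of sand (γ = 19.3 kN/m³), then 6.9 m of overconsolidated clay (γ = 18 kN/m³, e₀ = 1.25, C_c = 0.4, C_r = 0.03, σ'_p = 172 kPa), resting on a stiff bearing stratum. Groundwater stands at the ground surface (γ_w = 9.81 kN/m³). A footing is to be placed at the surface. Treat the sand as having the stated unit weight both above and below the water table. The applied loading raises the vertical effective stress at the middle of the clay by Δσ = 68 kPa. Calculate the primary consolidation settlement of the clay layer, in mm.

Mid-depth of clay below the ground surface: z = 3.7 + 6.9/2 = 7.15 m.
Total vertical stress at mid-clay: σ_v = 19.3×3.7 + 18×3.45 = 133.51 kPa.
Pore pressure: u = 9.81×(7.15 − 0) = 70.142 kPa.
Initial effective stress: σ'_0 = σ_v − u = 133.51 − 70.142 = 63.368 kPa.
Final effective stress: σ'_f = 63.368 + 68 = 131.37 kPa.
σ'_f = 131.37 ≤ σ'_p = 172 kPa, so the clay remains overconsolidated and only the recompression index applies:
S_c = C_r·H/(1+e₀)·log₁₀(σ'_f/σ'_0) = 0.03×6.9/2.25×log₁₀(131.37/63.368)
    = 0.092001 × 0.31663 = 0.02913 m

S_c ≈ 29.1 mm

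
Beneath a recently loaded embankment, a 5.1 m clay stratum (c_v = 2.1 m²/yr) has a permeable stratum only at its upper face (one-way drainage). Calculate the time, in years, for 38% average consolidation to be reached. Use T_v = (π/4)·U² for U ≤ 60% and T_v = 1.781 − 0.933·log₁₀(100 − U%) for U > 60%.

Drainage path length: H_d = H = 5.1 m (single drainage).
U ≤ 60%: T_v = (π/4)·U² = (π/4)×0.38² = 0.11341.
t = T_v·H_d²/c_v = 0.11341×5.1²/2.1 = 1.405 years.

t ≈ 1.4 years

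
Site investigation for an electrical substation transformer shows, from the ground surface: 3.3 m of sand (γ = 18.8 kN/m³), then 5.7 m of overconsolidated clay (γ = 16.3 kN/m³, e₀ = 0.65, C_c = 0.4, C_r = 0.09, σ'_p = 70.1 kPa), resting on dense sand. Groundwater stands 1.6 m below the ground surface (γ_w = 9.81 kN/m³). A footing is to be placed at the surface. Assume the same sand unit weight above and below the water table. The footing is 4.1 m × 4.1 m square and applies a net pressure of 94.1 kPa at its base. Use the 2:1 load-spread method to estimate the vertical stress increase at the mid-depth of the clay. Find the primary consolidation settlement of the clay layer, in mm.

S_c ≈ 83.7 mm

Mid-depth of clay below the ground surface: z = 3.3 + 5.7/2 = 6.15 m.
Total vertical stress at mid-clay: σ_v = 18.8×3.3 + 16.3×2.85 = 108.5 kPa.
Pore pressure: u = 9.81×(6.15 − 1.6) = 44.636 kPa.
Initial effective stress: σ'_0 = σ_v − u = 108.5 − 44.636 = 63.864 kPa.
Stress increase at mid-clay by the 2:1 spreading method:
Δσ = qBL/((B+z)(L+z)) = 94.1×4.1×4.1/((4.1+6.15)(4.1+6.15)) = 15.056 kPa
Final effective stress: σ'_f = 63.864 + 15.056 = 78.92 kPa.
σ'_f = 78.92 > σ'_p = 70.1 kPa, so the stress path crosses the preconsolidation pressure — recompression up to σ'_p, then virgin compression beyond:
S_c = H/(1+e₀)·[C_r·log₁₀(σ'_p/σ'_0) + C_c·log₁₀(σ'_f/σ'_p)]
    = 5.7/1.65 × [0.09×log₁₀(70.1/63.864) + 0.4×log₁₀(78.92/70.1)]
    = 3.4545 × [0.0036416 + 0.020588] = 0.0837 m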